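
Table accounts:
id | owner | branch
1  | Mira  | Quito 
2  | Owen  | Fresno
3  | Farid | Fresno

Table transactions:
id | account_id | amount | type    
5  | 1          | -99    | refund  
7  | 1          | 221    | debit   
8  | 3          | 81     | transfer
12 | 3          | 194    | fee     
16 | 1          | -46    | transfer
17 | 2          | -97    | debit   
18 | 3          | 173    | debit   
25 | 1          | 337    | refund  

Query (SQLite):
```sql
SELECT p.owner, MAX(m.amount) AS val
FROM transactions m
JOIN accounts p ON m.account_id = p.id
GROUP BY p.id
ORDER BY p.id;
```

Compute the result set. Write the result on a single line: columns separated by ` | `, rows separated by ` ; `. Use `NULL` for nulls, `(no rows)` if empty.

Mira | 337 ; Owen | -97 ; Farid | 194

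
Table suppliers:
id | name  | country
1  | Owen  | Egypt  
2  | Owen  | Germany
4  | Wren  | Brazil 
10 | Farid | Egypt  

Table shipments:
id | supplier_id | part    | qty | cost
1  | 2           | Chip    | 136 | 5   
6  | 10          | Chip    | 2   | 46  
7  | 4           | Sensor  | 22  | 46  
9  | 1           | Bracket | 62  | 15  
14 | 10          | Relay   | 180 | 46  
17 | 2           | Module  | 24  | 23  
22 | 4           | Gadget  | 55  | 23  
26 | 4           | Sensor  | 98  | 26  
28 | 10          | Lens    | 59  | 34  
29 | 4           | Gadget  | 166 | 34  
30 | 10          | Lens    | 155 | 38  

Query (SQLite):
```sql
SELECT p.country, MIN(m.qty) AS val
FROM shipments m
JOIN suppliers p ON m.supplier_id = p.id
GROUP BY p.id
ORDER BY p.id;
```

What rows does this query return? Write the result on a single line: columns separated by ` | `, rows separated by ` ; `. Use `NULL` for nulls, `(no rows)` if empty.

Egypt | 62 ; Germany | 24 ; Brazil | 22 ; Egypt | 2

Join each shipments row to its suppliers via supplier_id.
Group joined rows by suppliers.id; compute MIN(m.qty) per group.
  1: ids {9} → MIN(m.qty)=62
  2: ids {1, 17} → MIN(m.qty)=24
  4: ids {7, 22, 26, 29} → MIN(m.qty)=22
  10: ids {6, 14, 28, 30} → MIN(m.qty)=2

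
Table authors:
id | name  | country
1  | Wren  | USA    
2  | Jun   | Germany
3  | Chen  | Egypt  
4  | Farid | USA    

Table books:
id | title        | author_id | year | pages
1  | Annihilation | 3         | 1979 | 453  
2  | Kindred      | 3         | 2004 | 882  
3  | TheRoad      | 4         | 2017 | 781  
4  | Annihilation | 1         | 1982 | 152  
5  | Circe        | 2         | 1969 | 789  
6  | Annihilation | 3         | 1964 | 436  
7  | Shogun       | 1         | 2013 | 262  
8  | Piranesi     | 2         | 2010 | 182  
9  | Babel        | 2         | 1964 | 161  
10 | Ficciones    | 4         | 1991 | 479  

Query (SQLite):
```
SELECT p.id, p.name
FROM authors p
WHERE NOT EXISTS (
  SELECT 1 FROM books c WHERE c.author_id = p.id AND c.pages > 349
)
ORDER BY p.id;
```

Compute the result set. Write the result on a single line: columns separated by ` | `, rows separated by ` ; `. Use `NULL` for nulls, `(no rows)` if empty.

For each authors row, check whether any books with matching author_id has pages > 349.
Keep rows where that is false.

1 | Wren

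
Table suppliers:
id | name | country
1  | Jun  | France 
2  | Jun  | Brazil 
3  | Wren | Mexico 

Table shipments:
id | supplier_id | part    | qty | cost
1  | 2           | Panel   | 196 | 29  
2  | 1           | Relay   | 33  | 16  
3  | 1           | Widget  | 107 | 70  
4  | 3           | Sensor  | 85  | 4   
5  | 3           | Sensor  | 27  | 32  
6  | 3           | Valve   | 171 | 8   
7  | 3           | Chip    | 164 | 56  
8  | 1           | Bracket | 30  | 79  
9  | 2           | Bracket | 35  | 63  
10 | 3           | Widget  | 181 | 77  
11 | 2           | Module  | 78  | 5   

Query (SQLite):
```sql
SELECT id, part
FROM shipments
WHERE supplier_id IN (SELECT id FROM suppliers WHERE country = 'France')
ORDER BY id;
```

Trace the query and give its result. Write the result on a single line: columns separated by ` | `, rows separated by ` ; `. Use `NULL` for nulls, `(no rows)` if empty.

Inner query: suppliers.id where country = 'France'.
Outer: keep shipments rows whose supplier_id is in that set.
Inner query → {1}

2 | Relay ; 3 | Widget ; 8 | Bracket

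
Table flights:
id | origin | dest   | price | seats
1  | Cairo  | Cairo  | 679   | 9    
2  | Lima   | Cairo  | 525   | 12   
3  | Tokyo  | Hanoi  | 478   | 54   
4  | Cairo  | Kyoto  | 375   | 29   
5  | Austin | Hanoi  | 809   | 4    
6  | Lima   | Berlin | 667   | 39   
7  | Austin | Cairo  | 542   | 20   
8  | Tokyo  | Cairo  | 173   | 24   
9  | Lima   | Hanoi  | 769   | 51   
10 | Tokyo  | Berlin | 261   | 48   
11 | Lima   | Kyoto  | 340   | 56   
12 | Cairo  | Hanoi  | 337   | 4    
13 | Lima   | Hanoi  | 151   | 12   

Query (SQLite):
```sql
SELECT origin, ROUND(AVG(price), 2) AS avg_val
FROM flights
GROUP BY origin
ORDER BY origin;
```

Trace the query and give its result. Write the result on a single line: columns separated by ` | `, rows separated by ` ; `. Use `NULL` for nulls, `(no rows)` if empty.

Austin | 675.5 ; Cairo | 463.67 ; Lima | 490.4 ; Tokyo | 304

Partition flights by origin; compute ROUND(AVG(price), 2) within each group.
  Austin: ids {5, 7} → ROUND(AVG(price), 2)=675.5
  Cairo: ids {1, 4, 12} → ROUND(AVG(price), 2)=463.67
  Lima: ids {2, 6, 9, 11, 13} → ROUND(AVG(price), 2)=490.4
  Tokyo: ids {3, 8, 10} → ROUND(AVG(price), 2)=304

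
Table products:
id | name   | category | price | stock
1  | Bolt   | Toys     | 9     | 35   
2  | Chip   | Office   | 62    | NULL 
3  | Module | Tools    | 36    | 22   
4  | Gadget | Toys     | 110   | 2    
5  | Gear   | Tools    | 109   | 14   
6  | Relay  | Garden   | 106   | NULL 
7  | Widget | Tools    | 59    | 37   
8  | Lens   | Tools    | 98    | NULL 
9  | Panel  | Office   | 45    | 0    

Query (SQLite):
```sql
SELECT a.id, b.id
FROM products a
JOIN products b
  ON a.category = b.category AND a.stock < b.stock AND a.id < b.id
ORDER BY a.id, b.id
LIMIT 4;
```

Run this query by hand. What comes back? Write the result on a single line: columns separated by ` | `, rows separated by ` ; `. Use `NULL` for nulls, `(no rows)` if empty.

3 | 7 ; 5 | 7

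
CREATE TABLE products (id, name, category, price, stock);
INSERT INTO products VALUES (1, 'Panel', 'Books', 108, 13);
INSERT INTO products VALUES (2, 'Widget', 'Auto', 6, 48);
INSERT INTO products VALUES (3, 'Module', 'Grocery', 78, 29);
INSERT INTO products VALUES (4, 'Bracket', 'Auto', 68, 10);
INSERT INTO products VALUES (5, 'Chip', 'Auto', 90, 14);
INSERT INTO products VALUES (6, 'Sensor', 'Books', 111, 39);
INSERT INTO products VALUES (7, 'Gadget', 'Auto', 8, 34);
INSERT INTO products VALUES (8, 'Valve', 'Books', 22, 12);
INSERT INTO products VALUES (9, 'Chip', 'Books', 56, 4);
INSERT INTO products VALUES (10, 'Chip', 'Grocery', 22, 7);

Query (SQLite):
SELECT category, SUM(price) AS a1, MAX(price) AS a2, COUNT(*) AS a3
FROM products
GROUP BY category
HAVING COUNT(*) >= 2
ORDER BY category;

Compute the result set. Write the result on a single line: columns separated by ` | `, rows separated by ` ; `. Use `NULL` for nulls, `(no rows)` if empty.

Group products by category.
Per group compute: SUM(price), MAX(price), COUNT(*).
HAVING: drop groups with fewer than 2 rows.
  Auto: ids {2, 4, 5, 7} → SUM(price)=172, MAX(price)=90, COUNT(*)=4
  Books: ids {1, 6, 8, 9} → SUM(price)=297, MAX(price)=111, COUNT(*)=4
  Grocery: ids {3, 10} → SUM(price)=100, MAX(price)=78, COUNT(*)=2

Auto | 172 | 90 | 4 ; Books | 297 | 111 | 4 ; Grocery | 100 | 78 | 2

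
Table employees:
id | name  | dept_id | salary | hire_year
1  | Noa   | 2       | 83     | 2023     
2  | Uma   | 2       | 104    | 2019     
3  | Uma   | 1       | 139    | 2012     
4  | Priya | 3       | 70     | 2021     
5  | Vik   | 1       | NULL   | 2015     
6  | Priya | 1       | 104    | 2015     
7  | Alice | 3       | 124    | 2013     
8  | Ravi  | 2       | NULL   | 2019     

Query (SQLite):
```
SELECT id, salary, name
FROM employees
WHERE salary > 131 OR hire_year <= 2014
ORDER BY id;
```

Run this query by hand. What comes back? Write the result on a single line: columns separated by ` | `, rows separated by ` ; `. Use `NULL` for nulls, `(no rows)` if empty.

3 | 139 | Uma ; 7 | 124 | Alice

salary > 131: ids {3}
hire_year <= 2014: ids {3, 7}
Combine with OR.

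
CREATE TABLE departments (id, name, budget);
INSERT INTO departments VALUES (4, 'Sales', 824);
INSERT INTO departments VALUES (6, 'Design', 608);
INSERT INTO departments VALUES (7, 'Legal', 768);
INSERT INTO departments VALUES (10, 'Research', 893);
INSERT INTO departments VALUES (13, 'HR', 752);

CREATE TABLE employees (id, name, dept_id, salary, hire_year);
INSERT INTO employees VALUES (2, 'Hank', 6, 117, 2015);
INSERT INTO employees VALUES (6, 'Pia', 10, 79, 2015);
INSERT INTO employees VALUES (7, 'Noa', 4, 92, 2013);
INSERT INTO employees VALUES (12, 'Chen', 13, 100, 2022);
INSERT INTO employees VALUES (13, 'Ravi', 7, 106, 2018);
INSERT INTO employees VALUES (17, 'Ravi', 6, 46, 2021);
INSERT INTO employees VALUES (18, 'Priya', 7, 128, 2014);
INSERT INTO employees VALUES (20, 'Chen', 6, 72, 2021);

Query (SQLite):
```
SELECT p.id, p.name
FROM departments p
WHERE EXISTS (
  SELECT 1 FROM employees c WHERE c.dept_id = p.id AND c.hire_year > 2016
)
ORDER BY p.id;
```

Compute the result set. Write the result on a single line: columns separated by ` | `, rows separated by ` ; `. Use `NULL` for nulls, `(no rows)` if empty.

For each departments row, check whether any employees with matching dept_id has hire_year > 2016.
Keep rows where that is true.

6 | Design ; 7 | Legal ; 13 | HR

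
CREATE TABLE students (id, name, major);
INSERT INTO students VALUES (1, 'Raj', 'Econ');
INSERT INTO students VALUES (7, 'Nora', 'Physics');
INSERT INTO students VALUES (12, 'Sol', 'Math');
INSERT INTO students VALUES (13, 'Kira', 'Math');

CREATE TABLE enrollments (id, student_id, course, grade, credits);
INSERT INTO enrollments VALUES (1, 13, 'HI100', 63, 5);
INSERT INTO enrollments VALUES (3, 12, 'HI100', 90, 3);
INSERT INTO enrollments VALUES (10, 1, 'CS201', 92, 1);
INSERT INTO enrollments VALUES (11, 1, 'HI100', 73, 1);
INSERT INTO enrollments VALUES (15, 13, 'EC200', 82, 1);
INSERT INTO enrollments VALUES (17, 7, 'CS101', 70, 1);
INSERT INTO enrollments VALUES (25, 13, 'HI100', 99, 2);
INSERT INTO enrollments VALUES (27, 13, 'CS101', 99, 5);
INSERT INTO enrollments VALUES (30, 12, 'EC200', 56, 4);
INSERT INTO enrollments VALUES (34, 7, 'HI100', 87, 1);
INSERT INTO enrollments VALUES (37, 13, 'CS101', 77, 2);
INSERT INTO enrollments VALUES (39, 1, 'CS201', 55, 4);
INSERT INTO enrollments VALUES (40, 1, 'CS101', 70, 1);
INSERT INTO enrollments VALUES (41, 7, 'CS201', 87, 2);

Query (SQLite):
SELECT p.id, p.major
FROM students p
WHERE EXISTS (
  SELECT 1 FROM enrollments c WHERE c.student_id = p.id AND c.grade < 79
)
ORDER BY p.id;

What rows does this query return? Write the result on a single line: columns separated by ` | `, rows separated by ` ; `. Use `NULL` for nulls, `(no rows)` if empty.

For each students row, check whether any enrollments with matching student_id has grade < 79.
Keep rows where that is true.

1 | Econ ; 7 | Physics ; 12 | Math ; 13 | Math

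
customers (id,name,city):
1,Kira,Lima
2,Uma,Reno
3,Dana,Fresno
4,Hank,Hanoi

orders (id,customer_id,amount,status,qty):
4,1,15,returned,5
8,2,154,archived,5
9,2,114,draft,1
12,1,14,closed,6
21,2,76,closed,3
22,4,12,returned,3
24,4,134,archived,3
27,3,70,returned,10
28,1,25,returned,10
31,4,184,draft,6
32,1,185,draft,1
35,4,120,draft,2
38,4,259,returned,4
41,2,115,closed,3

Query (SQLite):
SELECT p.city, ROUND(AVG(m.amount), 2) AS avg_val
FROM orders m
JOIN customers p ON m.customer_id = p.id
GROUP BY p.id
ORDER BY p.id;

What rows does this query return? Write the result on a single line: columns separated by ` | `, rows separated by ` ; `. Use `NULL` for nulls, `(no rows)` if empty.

Join each orders row to its customers via customer_id.
Group joined rows by customers.id; compute ROUND(AVG(m.amount), 2) per group.
  1: ids {4, 12, 28, 32} → ROUND(AVG(m.amount), 2)=59.75
  2: ids {8, 9, 21, 41} → ROUND(AVG(m.amount), 2)=114.75
  3: ids {27} → ROUND(AVG(m.amount), 2)=70
  4: ids {22, 24, 31, 35, 38} → ROUND(AVG(m.amount), 2)=141.8

Lima | 59.75 ; Reno | 114.75 ; Fresno | 70 ; Hanoi | 141.8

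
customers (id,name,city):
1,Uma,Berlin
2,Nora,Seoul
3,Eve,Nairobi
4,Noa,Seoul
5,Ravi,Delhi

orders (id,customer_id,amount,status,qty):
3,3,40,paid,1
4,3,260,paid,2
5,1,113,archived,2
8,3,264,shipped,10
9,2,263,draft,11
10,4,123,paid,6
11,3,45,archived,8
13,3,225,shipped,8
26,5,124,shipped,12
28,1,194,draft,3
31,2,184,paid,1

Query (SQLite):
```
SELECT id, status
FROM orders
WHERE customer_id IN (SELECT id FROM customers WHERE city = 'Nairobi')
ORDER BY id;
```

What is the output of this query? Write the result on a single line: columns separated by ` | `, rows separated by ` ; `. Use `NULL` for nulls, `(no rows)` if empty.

Inner query: customers.id where city = 'Nairobi'.
Outer: keep orders rows whose customer_id is in that set.
Inner query → {3}

3 | paid ; 4 | paid ; 8 | shipped ; 11 | archived ; 13 | shipped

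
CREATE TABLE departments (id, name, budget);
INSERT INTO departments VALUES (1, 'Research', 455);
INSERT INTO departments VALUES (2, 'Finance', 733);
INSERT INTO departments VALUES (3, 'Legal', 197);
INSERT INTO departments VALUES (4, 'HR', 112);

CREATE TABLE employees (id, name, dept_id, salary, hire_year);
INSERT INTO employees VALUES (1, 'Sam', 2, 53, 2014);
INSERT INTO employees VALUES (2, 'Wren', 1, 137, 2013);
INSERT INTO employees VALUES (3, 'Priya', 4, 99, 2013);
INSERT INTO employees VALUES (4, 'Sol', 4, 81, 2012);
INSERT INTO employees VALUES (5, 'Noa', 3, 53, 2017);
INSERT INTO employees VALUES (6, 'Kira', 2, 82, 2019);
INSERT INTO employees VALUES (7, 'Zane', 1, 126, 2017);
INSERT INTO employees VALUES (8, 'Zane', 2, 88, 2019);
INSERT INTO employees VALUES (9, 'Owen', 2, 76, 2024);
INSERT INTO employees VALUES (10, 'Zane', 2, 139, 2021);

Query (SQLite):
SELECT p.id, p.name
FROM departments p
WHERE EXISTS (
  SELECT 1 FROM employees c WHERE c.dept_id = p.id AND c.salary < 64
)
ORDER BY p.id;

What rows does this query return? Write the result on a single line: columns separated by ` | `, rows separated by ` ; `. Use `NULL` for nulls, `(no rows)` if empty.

For each departments row, check whether any employees with matching dept_id has salary < 64.
Keep rows where that is true.

2 | Finance ; 3 | Legal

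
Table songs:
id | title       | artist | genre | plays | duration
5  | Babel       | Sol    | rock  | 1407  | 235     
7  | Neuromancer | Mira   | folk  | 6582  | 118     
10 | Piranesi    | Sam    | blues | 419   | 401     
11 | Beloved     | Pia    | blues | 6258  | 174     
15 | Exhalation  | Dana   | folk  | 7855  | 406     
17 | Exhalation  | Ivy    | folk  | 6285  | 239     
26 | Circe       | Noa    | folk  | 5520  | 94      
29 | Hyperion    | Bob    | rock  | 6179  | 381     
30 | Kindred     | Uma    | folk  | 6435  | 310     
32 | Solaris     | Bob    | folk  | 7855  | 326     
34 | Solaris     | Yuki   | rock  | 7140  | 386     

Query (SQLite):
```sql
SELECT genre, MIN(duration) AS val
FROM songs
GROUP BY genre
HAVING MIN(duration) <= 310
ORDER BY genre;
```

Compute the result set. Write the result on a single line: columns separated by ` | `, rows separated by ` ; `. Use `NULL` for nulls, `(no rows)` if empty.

blues | 174 ; folk | 94 ; rock | 235

Partition songs by genre; compute MIN(duration) within each group.
HAVING: keep groups where MIN(duration) <= 310.
  blues: ids {10, 11} → MIN(duration)=174
  folk: ids {7, 15, 17, 26, 30, 32} → MIN(duration)=94
  rock: ids {5, 29, 34} → MIN(duration)=235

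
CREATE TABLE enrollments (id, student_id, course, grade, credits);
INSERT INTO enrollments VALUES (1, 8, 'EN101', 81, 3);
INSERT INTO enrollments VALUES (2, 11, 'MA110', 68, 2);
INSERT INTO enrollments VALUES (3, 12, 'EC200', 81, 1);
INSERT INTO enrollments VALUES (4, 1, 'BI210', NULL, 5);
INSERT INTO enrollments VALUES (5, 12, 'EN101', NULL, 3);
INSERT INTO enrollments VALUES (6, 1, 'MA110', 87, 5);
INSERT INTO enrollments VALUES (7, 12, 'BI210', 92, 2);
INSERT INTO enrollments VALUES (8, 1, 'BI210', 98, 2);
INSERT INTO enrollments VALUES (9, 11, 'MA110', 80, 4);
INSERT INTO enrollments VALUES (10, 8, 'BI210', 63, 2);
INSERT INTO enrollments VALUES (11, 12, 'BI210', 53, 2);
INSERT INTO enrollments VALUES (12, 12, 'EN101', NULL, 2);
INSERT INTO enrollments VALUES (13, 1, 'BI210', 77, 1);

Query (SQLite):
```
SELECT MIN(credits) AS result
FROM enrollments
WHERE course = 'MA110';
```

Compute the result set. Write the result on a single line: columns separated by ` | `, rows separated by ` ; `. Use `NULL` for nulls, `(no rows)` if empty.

Rows where course='MA110' → credits values: [2, 5, 4].
MIN of non-NULL values = 2.

2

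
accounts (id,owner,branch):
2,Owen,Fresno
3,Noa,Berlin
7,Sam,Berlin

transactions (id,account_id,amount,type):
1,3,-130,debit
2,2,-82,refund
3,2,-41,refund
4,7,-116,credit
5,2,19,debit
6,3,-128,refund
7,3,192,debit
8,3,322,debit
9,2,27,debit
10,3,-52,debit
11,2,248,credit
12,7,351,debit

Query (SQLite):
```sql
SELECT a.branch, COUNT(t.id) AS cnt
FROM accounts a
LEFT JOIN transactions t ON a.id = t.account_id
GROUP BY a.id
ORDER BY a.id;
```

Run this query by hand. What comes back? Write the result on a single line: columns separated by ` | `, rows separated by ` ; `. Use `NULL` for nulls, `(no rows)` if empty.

Fresno | 5 ; Berlin | 5 ; Berlin | 2

LEFT JOIN keeps every accounts row; unmatched ones get NULL for transactions columns.
Group by accounts.id and compute COUNT(t.id). COUNT(col) of an all-NULL group is 0.
  2: ids {2, 3, 5, 9, 11} → COUNT(t.id)=5
  3: ids {1, 6, 7, 8, 10} → COUNT(t.id)=5
  7: ids {4, 12} → COUNT(t.id)=2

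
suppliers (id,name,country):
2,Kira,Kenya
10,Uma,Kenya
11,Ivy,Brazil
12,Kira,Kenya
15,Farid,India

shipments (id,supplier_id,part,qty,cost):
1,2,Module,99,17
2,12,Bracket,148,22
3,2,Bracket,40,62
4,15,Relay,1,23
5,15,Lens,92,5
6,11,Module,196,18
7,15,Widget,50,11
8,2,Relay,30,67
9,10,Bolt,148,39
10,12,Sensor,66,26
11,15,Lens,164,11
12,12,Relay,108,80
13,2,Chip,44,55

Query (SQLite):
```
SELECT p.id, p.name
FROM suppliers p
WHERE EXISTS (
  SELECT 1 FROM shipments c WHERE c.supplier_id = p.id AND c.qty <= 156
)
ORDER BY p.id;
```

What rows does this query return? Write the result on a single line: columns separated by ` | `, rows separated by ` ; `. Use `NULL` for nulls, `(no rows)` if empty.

2 | Kira ; 10 | Uma ; 12 | Kira ; 15 | Farid

For each suppliers row, check whether any shipments with matching supplier_id has qty <= 156.
Keep rows where that is true.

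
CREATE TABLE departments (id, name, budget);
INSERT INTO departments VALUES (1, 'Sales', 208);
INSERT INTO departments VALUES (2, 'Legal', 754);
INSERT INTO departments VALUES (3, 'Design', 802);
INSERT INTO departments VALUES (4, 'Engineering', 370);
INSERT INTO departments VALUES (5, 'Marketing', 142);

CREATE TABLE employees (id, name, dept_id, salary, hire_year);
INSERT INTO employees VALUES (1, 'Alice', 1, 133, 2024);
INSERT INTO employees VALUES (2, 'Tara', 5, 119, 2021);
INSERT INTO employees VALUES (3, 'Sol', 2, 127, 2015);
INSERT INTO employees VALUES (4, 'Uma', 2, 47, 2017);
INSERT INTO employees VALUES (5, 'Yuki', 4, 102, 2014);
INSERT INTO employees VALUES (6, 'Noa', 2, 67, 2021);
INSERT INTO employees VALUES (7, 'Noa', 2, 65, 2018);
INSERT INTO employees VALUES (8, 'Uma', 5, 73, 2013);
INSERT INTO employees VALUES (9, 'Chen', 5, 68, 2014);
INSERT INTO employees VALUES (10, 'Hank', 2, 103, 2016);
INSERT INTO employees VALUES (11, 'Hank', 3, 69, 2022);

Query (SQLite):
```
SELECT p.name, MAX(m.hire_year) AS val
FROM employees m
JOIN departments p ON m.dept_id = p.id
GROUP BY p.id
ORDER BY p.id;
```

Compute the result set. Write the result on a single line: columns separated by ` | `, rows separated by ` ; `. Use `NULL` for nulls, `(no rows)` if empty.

Sales | 2024 ; Legal | 2021 ; Design | 2022 ; Engineering | 2014 ; Marketing | 2021

Join each employees row to its departments via dept_id.
Group joined rows by departments.id; compute MAX(m.hire_year) per group.
  1: ids {1} → MAX(m.hire_year)=2024
  2: ids {3, 4, 6, 7, 10} → MAX(m.hire_year)=2021
  3: ids {11} → MAX(m.hire_year)=2022
  4: ids {5} → MAX(m.hire_year)=2014
  5: ids {2, 8, 9} → MAX(m.hire_year)=2021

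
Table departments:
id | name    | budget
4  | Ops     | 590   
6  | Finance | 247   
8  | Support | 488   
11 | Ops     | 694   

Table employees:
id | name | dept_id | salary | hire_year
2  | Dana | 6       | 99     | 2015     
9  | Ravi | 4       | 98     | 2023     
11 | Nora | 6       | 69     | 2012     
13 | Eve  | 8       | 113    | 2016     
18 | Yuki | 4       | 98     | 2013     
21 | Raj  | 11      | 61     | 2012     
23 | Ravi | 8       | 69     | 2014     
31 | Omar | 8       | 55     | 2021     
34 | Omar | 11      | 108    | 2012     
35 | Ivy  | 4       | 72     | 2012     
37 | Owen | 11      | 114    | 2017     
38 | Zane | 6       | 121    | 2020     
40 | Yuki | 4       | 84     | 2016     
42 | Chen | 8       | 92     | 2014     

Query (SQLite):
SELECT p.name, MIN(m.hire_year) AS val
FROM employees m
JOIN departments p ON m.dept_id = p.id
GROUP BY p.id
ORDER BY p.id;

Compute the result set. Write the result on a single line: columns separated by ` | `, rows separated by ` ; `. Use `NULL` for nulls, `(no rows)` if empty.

Ops | 2012 ; Finance | 2012 ; Support | 2014 ; Ops | 2012

Join each employees row to its departments via dept_id.
Group joined rows by departments.id; compute MIN(m.hire_year) per group.
  4: ids {9, 18, 35, 40} → MIN(m.hire_year)=2012
  6: ids {2, 11, 38} → MIN(m.hire_year)=2012
  8: ids {13, 23, 31, 42} → MIN(m.hire_year)=2014
  11: ids {21, 34, 37} → MIN(m.hire_year)=2012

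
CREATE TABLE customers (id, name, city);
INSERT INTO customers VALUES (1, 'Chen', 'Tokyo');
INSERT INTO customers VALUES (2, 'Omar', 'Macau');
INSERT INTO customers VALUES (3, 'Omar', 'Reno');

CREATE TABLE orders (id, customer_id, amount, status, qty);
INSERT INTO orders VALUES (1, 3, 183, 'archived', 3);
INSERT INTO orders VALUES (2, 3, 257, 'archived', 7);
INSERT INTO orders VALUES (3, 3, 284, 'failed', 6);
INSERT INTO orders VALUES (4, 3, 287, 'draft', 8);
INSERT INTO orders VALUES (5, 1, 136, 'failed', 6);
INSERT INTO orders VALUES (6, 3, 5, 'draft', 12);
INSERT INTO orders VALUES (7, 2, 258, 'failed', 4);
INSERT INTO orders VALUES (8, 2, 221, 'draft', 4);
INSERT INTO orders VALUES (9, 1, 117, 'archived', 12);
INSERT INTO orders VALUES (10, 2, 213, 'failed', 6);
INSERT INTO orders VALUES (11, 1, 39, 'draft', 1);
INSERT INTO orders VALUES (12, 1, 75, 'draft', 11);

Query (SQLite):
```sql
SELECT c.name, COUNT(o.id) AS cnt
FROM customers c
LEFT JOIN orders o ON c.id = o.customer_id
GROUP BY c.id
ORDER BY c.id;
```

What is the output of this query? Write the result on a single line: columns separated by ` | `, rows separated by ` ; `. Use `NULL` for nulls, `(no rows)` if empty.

LEFT JOIN keeps every customers row; unmatched ones get NULL for orders columns.
Group by customers.id and compute COUNT(o.id). COUNT(col) of an all-NULL group is 0.
  1: ids {5, 9, 11, 12} → COUNT(o.id)=4
  2: ids {7, 8, 10} → COUNT(o.id)=3
  3: ids {1, 2, 3, 4, 6} → COUNT(o.id)=5

Chen | 4 ; Omar | 3 ; Omar | 5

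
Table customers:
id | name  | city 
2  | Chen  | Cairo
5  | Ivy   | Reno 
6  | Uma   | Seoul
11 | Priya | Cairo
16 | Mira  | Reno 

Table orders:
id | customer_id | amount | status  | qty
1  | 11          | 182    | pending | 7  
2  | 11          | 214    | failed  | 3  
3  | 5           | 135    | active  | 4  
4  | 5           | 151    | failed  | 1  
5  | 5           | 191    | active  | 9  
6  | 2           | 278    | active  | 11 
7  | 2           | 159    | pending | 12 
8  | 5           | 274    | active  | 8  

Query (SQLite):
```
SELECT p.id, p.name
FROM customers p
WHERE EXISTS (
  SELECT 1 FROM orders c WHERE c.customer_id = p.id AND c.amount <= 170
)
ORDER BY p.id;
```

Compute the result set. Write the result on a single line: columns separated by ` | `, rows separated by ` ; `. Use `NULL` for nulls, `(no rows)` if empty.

2 | Chen ; 5 | Ivy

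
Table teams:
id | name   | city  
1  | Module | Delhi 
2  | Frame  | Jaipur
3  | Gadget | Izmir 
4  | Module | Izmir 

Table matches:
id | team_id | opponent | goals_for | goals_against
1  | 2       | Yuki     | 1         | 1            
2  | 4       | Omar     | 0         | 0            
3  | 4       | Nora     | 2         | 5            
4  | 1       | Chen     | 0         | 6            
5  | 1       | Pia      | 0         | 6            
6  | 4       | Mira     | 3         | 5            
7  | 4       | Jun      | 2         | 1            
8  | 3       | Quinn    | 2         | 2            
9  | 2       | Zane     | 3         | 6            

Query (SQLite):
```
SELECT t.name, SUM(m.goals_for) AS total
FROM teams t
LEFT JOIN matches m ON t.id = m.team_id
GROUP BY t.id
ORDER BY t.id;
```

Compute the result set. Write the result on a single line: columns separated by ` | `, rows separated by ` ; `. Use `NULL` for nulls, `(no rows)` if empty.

LEFT JOIN keeps every teams row; unmatched ones get NULL for matches columns.
Group by teams.id and compute SUM(m.goals_for). SUM over an all-NULL group is NULL.
  1: ids {4, 5} → SUM(m.goals_for)=0
  2: ids {1, 9} → SUM(m.goals_for)=4
  3: ids {8} → SUM(m.goals_for)=2
  4: ids {2, 3, 6, 7} → SUM(m.goals_for)=7

Module | 0 ; Frame | 4 ; Gadget | 2 ; Module | 7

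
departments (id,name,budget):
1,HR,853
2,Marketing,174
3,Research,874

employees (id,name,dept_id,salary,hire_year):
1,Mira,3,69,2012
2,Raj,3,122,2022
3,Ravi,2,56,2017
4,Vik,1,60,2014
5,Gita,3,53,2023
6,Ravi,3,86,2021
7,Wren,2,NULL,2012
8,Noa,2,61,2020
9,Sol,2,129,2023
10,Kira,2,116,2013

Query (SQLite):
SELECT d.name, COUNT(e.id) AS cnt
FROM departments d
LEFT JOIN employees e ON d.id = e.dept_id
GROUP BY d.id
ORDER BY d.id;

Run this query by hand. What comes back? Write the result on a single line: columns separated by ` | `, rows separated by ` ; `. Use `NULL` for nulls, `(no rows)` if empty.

HR | 1 ; Marketing | 5 ; Research | 4

LEFT JOIN keeps every departments row; unmatched ones get NULL for employees columns.
Group by departments.id and compute COUNT(e.id). COUNT(col) of an all-NULL group is 0.
  1: ids {4} → COUNT(e.id)=1
  2: ids {3, 7, 8, 9, 10} → COUNT(e.id)=5
  3: ids {1, 2, 5, 6} → COUNT(e.id)=4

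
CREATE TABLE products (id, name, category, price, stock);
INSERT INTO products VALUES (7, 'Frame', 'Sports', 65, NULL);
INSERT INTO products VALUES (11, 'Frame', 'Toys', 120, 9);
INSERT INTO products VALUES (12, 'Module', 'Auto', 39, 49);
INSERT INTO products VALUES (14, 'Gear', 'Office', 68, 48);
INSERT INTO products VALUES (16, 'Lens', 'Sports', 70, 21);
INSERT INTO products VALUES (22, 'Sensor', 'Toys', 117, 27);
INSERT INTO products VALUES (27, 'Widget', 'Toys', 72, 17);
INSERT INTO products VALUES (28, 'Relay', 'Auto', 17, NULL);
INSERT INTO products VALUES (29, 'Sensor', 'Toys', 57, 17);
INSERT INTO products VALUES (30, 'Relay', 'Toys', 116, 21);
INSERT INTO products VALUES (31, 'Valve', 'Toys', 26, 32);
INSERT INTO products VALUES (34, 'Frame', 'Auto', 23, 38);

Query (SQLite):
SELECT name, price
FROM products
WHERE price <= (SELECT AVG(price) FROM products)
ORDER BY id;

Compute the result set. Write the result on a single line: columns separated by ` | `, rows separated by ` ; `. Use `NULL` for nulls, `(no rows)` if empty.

Frame | 65 ; Module | 39 ; Relay | 17 ; Sensor | 57 ; Valve | 26 ; Frame | 23

Scalar subquery: AVG(price) over all products rows = 65.833333 (≈; comparison uses full precision).
Keep rows where price <= that value.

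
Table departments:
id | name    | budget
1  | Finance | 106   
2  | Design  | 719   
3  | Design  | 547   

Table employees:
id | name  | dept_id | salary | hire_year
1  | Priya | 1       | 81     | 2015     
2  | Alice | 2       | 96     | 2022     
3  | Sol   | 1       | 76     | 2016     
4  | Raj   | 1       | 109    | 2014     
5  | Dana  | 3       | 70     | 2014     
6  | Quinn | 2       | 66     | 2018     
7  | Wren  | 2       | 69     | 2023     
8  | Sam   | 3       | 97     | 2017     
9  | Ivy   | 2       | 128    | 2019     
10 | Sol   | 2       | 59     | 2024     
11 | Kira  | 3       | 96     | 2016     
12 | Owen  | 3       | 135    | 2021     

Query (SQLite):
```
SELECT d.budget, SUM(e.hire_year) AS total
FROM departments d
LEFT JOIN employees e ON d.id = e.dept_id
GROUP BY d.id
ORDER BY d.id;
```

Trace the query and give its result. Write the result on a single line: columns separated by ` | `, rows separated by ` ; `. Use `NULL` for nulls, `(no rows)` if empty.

LEFT JOIN keeps every departments row; unmatched ones get NULL for employees columns.
Group by departments.id and compute SUM(e.hire_year). SUM over an all-NULL group is NULL.
  1: ids {1, 3, 4} → SUM(e.hire_year)=6045
  2: ids {2, 6, 7, 9, 10} → SUM(e.hire_year)=10106
  3: ids {5, 8, 11, 12} → SUM(e.hire_year)=8068

106 | 6045 ; 719 | 10106 ; 547 | 8068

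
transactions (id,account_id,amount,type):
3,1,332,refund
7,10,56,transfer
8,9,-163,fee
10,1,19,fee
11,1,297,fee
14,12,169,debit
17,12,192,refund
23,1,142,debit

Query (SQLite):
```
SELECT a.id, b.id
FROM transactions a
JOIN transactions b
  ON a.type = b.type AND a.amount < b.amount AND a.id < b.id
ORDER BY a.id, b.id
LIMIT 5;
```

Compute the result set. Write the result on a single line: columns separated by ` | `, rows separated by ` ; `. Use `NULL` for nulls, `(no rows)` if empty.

Pairs (a,b) with same type, a.amount < b.amount, a.id < b.id.
type groups: debit:{14,23} fee:{8,10,11} refund:{3,17} transfer:{7}
Ordered by (a.id, b.id); first 5.

8 | 10 ; 8 | 11 ; 10 | 11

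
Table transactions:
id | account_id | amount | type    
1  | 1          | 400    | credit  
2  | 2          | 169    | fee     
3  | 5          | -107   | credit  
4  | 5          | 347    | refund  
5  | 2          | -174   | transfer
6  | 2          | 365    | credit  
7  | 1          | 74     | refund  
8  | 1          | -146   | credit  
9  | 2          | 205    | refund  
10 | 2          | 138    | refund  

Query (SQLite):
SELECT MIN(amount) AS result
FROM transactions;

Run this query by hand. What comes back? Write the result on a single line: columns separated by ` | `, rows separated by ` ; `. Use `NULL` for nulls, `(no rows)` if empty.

-174

All amount values: [400, 169, -107, 347, -174, 365, 74, -146, 205, 138].
MIN of non-NULL values = -174.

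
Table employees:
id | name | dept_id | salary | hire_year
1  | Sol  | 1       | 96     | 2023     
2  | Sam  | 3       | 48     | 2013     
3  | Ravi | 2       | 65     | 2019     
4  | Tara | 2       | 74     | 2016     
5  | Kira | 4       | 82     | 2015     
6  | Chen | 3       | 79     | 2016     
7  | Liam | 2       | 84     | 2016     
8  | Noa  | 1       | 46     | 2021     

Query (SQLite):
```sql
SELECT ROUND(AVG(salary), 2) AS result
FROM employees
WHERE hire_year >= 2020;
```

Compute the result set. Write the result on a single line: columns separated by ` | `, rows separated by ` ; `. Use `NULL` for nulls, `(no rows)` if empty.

71

Rows where hire_year >= 2020 → salary values: [96, 46].
AVG = 142 / 2 (rounded to 2 dp).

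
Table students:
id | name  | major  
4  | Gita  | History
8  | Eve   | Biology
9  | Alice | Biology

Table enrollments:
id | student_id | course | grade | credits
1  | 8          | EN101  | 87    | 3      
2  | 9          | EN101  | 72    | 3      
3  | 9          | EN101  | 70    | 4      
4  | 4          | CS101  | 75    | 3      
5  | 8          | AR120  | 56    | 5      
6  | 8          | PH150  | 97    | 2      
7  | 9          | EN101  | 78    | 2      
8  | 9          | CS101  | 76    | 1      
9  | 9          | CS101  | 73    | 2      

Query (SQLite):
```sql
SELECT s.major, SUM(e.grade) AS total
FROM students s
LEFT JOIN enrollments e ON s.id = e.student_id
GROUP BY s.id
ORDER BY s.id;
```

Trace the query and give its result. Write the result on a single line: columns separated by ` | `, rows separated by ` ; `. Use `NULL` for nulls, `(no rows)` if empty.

History | 75 ; Biology | 240 ; Biology | 369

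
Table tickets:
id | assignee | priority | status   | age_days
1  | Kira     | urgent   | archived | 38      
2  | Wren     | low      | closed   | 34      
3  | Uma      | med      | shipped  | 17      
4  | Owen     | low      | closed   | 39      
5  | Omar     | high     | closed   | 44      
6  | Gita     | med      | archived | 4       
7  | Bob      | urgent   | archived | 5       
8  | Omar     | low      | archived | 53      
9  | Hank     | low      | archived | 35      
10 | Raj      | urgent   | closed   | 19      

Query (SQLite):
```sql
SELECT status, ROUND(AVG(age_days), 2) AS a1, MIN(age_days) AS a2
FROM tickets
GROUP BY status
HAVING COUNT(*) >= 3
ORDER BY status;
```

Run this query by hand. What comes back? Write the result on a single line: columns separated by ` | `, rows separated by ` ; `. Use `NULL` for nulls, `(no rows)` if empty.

archived | 27 | 4 ; closed | 34 | 19

Group tickets by status.
Per group compute: ROUND(AVG(age_days), 2), MIN(age_days).
HAVING: drop groups with fewer than 3 rows.
  archived: ids {1, 6, 7, 8, 9} → ROUND(AVG(age_days), 2)=27, MIN(age_days)=4
  closed: ids {2, 4, 5, 10} → ROUND(AVG(age_days), 2)=34, MIN(age_days)=19
  shipped: ids {3} → ROUND(AVG(age_days), 2)=17, MIN(age_days)=17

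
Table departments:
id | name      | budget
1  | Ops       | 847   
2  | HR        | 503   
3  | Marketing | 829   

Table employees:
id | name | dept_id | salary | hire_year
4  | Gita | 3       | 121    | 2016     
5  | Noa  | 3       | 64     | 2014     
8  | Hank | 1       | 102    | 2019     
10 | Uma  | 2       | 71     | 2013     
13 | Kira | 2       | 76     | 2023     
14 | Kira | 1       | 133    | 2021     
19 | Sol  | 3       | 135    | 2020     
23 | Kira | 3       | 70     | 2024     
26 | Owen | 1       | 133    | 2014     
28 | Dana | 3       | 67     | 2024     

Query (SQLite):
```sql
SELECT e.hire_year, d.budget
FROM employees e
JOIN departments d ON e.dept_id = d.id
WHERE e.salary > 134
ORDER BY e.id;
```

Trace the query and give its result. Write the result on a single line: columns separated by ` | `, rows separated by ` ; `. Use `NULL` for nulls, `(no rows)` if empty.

2020 | 829

Each employees row matches the departments row where dept_id = departments.id.
Then keep rows with e.salary > 134.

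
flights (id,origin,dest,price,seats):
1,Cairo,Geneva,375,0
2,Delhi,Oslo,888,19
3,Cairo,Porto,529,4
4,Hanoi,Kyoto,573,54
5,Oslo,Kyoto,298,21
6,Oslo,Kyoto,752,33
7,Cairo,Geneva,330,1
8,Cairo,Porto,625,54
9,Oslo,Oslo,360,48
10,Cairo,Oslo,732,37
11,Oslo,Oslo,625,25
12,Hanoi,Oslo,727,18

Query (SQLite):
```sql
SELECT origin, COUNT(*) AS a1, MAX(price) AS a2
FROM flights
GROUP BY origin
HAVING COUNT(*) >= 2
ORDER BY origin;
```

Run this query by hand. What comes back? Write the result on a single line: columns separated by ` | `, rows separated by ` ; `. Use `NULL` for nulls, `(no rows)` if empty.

Group flights by origin.
Per group compute: COUNT(*), MAX(price).
HAVING: drop groups with fewer than 2 rows.
  Cairo: ids {1, 3, 7, 8, 10} → COUNT(*)=5, MAX(price)=732
  Delhi: ids {2} → COUNT(*)=1, MAX(price)=888
  Hanoi: ids {4, 12} → COUNT(*)=2, MAX(price)=727
  Oslo: ids {5, 6, 9, 11} → COUNT(*)=4, MAX(price)=752

Cairo | 5 | 732 ; Hanoi | 2 | 727 ; Oslo | 4 | 752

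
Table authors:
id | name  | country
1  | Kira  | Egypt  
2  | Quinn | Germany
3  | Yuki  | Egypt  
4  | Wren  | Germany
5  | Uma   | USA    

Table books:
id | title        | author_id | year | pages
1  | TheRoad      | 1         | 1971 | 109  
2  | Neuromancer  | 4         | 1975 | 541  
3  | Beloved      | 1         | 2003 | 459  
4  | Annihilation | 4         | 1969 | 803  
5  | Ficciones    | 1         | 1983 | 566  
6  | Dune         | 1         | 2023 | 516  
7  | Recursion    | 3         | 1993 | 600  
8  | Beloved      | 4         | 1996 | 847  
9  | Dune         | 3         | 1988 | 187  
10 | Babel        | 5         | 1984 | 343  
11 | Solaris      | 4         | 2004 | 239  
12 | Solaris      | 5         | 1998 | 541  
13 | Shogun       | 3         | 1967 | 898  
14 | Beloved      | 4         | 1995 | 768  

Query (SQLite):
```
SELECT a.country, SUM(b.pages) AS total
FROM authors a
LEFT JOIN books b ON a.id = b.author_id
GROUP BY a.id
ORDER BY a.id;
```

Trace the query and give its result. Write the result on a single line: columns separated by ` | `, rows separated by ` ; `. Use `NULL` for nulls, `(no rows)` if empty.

LEFT JOIN keeps every authors row; unmatched ones get NULL for books columns.
Group by authors.id and compute SUM(b.pages). SUM over an all-NULL group is NULL.
  1: ids {1, 3, 5, 6} → SUM(b.pages)=1650
  2: ids {—} → SUM(b.pages)=NULL
  3: ids {7, 9, 13} → SUM(b.pages)=1685
  4: ids {2, 4, 8, 11, 14} → SUM(b.pages)=3198
  5: ids {10, 12} → SUM(b.pages)=884

Egypt | 1650 ; Germany | NULL ; Egypt | 1685 ; Germany | 3198 ; USA | 884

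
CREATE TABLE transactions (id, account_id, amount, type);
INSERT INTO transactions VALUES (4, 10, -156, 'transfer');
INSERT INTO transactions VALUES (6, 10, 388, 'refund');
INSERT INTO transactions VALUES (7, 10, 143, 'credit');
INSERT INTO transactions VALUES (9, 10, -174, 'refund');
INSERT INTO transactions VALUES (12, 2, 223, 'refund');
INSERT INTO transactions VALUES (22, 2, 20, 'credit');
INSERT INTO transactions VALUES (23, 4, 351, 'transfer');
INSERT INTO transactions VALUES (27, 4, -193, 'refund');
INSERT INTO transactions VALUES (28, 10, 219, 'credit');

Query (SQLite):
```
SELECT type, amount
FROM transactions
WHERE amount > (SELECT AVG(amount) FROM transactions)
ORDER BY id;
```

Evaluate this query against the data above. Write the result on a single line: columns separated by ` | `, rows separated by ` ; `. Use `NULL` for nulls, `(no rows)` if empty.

refund | 388 ; credit | 143 ; refund | 223 ; transfer | 351 ; credit | 219

Scalar subquery: AVG(amount) over all transactions rows = 91.222222 (≈; comparison uses full precision).
Keep rows where amount > that value.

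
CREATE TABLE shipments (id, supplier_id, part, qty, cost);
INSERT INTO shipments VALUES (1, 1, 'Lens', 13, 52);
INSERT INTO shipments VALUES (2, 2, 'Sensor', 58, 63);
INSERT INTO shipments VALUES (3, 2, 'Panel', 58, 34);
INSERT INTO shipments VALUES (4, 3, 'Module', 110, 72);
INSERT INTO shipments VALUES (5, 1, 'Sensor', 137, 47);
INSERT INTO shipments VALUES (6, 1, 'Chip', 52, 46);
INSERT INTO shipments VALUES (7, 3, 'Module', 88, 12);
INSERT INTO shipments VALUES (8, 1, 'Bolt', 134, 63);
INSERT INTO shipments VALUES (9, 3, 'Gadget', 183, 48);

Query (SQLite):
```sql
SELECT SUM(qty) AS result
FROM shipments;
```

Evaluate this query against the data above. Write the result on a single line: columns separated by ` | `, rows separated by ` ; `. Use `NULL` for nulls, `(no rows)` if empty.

833

All qty values: [13, 58, 58, 110, 137, 52, 88, 134, 183].
SUM of non-NULL values = 833.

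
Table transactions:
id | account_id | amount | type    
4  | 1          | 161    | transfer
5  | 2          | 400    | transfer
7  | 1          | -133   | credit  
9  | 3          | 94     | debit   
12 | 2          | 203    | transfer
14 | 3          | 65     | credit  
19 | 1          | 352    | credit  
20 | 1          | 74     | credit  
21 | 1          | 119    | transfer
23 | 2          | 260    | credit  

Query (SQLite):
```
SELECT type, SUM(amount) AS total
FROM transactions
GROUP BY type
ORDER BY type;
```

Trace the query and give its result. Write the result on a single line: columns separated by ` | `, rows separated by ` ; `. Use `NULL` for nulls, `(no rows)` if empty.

Partition transactions by type; compute SUM(amount) within each group.
  credit: ids {7, 14, 19, 20, 23} → SUM(amount)=618
  debit: ids {9} → SUM(amount)=94
  transfer: ids {4, 5, 12, 21} → SUM(amount)=883

credit | 618 ; debit | 94 ; transfer | 883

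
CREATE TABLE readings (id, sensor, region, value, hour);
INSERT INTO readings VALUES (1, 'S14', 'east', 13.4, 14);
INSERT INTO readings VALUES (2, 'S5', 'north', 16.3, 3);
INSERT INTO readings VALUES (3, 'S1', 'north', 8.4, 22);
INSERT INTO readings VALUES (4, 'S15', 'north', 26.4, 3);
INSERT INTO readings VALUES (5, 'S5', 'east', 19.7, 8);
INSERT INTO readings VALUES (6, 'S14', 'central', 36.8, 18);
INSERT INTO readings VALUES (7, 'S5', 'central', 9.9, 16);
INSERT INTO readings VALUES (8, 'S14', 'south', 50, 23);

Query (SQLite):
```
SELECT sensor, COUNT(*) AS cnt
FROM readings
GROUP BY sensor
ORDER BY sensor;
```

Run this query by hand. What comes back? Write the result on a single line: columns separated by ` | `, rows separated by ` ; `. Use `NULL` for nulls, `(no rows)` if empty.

S1 | 1 ; S14 | 3 ; S15 | 1 ; S5 | 3

Partition readings by sensor; compute COUNT(*) within each group.
  S1: ids {3} → COUNT(*)=1
  S14: ids {1, 6, 8} → COUNT(*)=3
  S15: ids {4} → COUNT(*)=1
  S5: ids {2, 5, 7} → COUNT(*)=3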